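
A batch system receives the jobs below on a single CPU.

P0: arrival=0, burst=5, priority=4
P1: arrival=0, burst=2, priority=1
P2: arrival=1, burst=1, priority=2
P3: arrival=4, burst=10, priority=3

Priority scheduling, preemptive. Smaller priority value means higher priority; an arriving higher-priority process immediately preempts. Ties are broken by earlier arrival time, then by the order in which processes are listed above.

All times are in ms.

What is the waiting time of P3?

Schedule: | P1 0-2 | P2 2-3 | P0 3-4 | P3 4-14 | P0 14-18 |
Completion: P0=18  P1=2  P2=3  P3=14
Waiting(P3) = turnaround − burst = 10 − 10 = 0

0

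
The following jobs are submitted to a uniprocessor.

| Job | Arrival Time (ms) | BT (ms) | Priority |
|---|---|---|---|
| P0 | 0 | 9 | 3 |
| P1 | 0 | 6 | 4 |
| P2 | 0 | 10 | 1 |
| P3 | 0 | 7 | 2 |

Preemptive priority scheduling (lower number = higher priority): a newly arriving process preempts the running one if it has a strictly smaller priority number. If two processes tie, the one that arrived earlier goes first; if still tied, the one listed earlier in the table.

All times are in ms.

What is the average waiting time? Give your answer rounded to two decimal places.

13.25

Timeline: | P2 0-10 | P3 10-17 | P0 17-26 | P1 26-32 |
Completion: P0=26  P1=32  P2=10  P3=17
Turnaround (C−A): P0=26  P1=32  P2=10  P3=17
Waiting times: P0=17, P1=26, P2=0, P3=10
Average waiting = (17+26+0+10) / 4 = 53/4 = 13.25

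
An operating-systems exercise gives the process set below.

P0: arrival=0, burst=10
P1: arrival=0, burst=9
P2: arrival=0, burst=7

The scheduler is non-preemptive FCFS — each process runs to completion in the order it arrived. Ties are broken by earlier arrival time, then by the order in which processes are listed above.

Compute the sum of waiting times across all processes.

29

Schedule: | P0 0-10 | P1 10-19 | P2 19-26 |
Completion: P0=10  P1=19  P2=26
Turnaround (C−A): P0=10  P1=19  P2=26
Waiting = turnaround − burst: P0=0, P1=10, P2=19
Total waiting = 0 + 10 + 19 = 29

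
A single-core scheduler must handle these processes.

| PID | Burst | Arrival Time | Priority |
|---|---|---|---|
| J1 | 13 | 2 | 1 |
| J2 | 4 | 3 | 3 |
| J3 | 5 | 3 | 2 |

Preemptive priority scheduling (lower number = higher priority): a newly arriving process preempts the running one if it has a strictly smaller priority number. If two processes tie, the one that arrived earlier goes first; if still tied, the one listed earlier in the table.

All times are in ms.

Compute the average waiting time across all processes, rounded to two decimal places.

9.67

Timeline: | idle 0-2 | J1 2-15 | J3 15-20 | J2 20-24 |
Completion: J1=15  J2=24  J3=20
Turnaround (C−A): J1=13  J2=21  J3=17
Waiting times: J1=0, J2=17, J3=12
Average waiting = (0+17+12) / 3 = 29/3 = 9.67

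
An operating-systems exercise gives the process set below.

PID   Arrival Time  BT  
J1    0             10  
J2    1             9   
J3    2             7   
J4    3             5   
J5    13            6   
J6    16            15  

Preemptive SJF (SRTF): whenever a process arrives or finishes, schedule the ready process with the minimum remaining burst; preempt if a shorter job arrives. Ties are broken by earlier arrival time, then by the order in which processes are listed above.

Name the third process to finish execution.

Schedule: | J1 0-2 | J3 2-3 | J4 3-8 | J3 8-14 | J5 14-20 | J1 20-28 | J2 28-37 | J6 37-52 |
Completion: J1=28  J2=37  J3=14  J4=8  J5=20  J6=52
Finish order: J4 → J3 → J5 → J1 → J2 → J6

J5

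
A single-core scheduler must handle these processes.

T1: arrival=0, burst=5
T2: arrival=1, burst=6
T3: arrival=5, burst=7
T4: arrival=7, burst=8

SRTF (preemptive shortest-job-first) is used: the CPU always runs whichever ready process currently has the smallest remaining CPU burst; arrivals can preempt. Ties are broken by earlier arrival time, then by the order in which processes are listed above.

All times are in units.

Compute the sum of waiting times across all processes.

Schedule: | T1 0-5 | T2 5-11 | T3 11-18 | T4 18-26 |
Completion: T1=5  T2=11  T3=18  T4=26
Turnaround (C−A): T1=5  T2=10  T3=13  T4=19
Waiting = turnaround − burst: T1=0, T2=4, T3=6, T4=11
Total waiting = 0 + 4 + 6 + 11 = 21

21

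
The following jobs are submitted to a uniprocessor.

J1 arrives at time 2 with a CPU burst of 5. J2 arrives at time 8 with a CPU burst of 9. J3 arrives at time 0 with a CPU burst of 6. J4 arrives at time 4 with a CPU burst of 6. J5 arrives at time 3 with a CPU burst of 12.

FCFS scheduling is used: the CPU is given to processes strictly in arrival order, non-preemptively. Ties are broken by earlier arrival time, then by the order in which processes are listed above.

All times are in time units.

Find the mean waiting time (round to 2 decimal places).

Gantt: | J3 0-6 | J1 6-11 | J5 11-23 | J4 23-29 | J2 29-38 |
Completion: J1=11  J2=38  J3=6  J4=29  J5=23
Turnaround (C−A): J1=9  J2=30  J3=6  J4=25  J5=20
Waiting times: J1=4, J2=21, J3=0, J4=19, J5=8
Average waiting = (4+21+0+19+8) / 5 = 52/5 = 10.40

10.40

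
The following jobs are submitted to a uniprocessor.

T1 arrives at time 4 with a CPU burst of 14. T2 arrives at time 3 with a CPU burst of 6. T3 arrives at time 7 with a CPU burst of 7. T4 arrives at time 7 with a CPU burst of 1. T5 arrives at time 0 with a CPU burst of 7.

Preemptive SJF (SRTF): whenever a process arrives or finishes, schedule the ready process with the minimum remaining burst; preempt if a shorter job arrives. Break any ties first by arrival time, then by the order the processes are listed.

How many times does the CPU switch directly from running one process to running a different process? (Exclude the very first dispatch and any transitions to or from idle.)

4

Schedule: | T5 0-7 | T4 7-8 | T2 8-14 | T3 14-21 | T1 21-35 |
Completion: T1=35  T2=14  T3=21  T4=8  T5=7
Turnaround (C−A): T1=31  T2=11  T3=14  T4=1  T5=7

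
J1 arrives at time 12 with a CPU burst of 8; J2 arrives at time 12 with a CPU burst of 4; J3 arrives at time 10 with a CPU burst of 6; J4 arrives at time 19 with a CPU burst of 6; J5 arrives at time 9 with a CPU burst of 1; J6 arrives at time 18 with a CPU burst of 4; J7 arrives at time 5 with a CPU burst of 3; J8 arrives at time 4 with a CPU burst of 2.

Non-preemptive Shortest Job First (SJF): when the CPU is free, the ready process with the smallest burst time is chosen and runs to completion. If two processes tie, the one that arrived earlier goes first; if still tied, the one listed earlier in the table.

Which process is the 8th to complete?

J1

Schedule: | idle 0-4 | J8 4-6 | J7 6-9 | J5 9-10 | J3 10-16 | J2 16-20 | J6 20-24 | J4 24-30 | J1 30-38 |
Completion: J1=38  J2=20  J3=16  J4=30  J5=10  J6=24  J7=9  J8=6
Turnaround (C−A): J1=26  J2=8  J3=6  J4=11  J5=1  J6=6  J7=4  J8=2
Finish order: J8 → J7 → J5 → J3 → J2 → J6 → J4 → J1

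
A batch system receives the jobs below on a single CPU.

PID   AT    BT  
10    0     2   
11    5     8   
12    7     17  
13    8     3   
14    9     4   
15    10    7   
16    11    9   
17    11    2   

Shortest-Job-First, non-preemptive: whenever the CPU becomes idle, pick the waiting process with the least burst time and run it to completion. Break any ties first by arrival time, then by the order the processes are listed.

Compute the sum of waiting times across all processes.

79

Timeline: | 10 0-2 | idle 2-5 | 11 5-13 | 17 13-15 | 13 15-18 | 14 18-22 | 15 22-29 | 16 29-38 | 12 38-55 |
Completion: 10=2  11=13  12=55  13=18  14=22  15=29  16=38  17=15
Waiting = turnaround − burst: 10=0, 11=0, 12=31, 13=7, 14=9, 15=12, 16=18, 17=2
Total waiting = 0 + 0 + 31 + 7 + 9 + 12 + 18 + 2 = 79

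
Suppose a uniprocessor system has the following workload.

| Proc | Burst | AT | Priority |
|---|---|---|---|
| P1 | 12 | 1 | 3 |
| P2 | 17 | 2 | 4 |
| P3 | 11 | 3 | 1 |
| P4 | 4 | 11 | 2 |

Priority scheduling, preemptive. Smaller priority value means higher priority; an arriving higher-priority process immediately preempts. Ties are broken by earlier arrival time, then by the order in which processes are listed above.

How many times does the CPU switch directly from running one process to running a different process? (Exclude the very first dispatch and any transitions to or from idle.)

Schedule: | idle 0-1 | P1 1-3 | P3 3-14 | P4 14-18 | P1 18-28 | P2 28-45 |
Completion: P1=28  P2=45  P3=14  P4=18

4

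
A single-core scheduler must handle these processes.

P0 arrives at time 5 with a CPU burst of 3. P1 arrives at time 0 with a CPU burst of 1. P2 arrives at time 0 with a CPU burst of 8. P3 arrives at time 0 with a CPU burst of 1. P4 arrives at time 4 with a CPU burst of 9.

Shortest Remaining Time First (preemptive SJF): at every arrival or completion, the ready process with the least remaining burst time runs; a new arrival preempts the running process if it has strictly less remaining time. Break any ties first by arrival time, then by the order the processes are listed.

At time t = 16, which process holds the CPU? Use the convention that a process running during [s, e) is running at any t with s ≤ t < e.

Schedule: | P1 0-1 | P3 1-2 | P2 2-5 | P0 5-8 | P2 8-13 | P4 13-22 |
Completion: P0=8  P1=1  P2=13  P3=2  P4=22
Turnaround (C−A): P0=3  P1=1  P2=13  P3=2  P4=18

P4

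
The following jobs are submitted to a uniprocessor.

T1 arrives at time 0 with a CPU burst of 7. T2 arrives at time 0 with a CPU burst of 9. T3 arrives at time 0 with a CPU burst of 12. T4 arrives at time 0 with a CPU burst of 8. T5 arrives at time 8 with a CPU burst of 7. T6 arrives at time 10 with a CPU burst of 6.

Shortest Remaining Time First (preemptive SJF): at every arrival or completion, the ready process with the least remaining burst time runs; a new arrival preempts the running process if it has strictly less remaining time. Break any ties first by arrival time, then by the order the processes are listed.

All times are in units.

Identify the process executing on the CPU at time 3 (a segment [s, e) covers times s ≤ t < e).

T1

Schedule: | T1 0-7 | T4 7-15 | T6 15-21 | T5 21-28 | T2 28-37 | T3 37-49 |
Completion: T1=7  T2=37  T3=49  T4=15  T5=28  T6=21
Turnaround (C−A): T1=7  T2=37  T3=49  T4=15  T5=20  T6=11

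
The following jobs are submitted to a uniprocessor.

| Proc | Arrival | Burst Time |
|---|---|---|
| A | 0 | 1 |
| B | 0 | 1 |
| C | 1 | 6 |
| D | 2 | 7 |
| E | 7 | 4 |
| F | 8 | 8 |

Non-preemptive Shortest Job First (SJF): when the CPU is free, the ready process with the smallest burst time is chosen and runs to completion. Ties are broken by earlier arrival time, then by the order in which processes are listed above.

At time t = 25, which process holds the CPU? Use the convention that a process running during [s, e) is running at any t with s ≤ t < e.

F

Gantt: | A 0-1 | B 1-2 | C 2-8 | E 8-12 | D 12-19 | F 19-27 |
Completion: A=1  B=2  C=8  D=19  E=12  F=27
Turnaround (C−A): A=1  B=2  C=7  D=17  E=5  F=19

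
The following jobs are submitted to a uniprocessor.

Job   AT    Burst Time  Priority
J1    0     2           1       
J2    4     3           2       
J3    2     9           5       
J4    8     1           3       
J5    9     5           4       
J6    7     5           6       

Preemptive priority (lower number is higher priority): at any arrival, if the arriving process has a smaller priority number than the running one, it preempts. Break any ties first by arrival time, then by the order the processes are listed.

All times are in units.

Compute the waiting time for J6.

13

Timeline: | J1 0-2 | J3 2-4 | J2 4-7 | J3 7-8 | J4 8-9 | J5 9-14 | J3 14-20 | J6 20-25 |
Completion: J1=2  J2=7  J3=20  J4=9  J5=14  J6=25
Turnaround (C−A): J1=2  J2=3  J3=18  J4=1  J5=5  J6=18
Waiting(J6) = turnaround − burst = 18 − 5 = 13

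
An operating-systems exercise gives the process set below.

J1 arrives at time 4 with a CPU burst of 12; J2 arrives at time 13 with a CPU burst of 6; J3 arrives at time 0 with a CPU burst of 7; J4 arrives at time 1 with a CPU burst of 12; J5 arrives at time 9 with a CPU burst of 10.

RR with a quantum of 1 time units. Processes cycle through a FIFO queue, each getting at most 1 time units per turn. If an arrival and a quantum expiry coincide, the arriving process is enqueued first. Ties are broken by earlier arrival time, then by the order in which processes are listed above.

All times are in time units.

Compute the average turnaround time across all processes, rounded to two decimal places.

33.40

Gantt: | J3 0-1 | J4 1-2 | J3 2-3 | J4 3-4 | J3 4-5 | J1 5-6 | J4 6-7 | J3 7-8 | J1 8-9 | J4 9-10 | J3 10-11 | J5 11-12 | J1 12-13 | J4 13-14 | J3 14-15 | J5 15-16 | J2 16-17 | J1 17-18 | J4 18-19 | J3 19-20 | J5 20-21 | J2 21-22 | J1 22-23 | J4 23-24 | J5 24-25 | J2 25-26 | J1 26-27 | J4 27-28 | J5 28-29 | J2 29-30 | J1 30-31 | J4 31-32 | J5 32-33 | J2 33-34 | J1 34-35 | J4 35-36 | J5 36-37 | J2 37-38 | J1 38-39 | J4 39-40 | J5 40-41 | J1 41-42 | J4 42-43 | J5 43-44 | J1 44-45 | J5 45-46 | J1 46-47 |
Completion: J1=47  J2=38  J3=20  J4=43  J5=46
Turnaround times: J1=43, J2=25, J3=20, J4=42, J5=37
Average turnaround = (43+25+20+42+37) / 5 = 167/5 = 33.40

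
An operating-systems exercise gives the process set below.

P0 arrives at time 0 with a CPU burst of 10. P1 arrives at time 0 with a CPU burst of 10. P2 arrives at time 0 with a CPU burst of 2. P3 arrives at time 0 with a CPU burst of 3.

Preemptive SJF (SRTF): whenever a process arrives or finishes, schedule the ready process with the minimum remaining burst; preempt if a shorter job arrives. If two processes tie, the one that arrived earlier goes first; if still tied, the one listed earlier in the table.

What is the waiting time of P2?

0

Gantt: | P2 0-2 | P3 2-5 | P0 5-15 | P1 15-25 |
Completion: P0=15  P1=25  P2=2  P3=5
Turnaround (C−A): P0=15  P1=25  P2=2  P3=5
Waiting(P2) = turnaround − burst = 2 − 2 = 0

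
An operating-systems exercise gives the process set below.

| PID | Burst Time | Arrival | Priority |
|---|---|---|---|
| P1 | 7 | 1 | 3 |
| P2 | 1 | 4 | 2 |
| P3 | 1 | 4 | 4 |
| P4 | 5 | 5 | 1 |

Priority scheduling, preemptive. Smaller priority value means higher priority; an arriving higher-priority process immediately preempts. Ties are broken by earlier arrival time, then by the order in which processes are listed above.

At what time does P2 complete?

Gantt: | idle 0-1 | P1 1-4 | P2 4-5 | P4 5-10 | P1 10-14 | P3 14-15 |
Completion: P1=14  P2=5  P3=15  P4=10

5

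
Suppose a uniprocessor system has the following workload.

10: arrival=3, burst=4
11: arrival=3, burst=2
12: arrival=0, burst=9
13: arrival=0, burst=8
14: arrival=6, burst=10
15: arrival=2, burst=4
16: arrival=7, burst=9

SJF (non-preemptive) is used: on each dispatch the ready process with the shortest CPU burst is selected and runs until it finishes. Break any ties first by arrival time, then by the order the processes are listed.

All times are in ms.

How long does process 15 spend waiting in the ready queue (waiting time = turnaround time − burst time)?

Timeline: | 13 0-8 | 11 8-10 | 15 10-14 | 10 14-18 | 12 18-27 | 16 27-36 | 14 36-46 |
Completion: 10=18  11=10  12=27  13=8  14=46  15=14  16=36
Waiting(15) = turnaround − burst = 12 − 4 = 8

8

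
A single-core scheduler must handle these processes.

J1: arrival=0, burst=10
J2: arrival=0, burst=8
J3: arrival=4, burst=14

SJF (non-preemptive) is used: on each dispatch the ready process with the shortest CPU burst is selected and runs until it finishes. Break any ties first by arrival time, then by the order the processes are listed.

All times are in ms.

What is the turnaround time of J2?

Gantt: | J2 0-8 | J1 8-18 | J3 18-32 |
Completion: J1=18  J2=8  J3=32
Turnaround(J2) = completion − arrival = 8 − 0 = 8

8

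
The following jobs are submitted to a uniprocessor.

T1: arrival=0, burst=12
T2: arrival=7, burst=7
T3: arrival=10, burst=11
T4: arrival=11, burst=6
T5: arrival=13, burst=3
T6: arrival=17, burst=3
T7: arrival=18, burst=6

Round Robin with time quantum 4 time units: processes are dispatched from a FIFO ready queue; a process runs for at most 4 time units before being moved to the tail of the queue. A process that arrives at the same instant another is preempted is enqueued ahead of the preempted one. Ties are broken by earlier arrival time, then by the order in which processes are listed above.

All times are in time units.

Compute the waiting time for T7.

Schedule: | T1 0-8 | T2 8-12 | T1 12-16 | T3 16-20 | T4 20-24 | T2 24-27 | T5 27-30 | T6 30-33 | T7 33-37 | T3 37-41 | T4 41-43 | T7 43-45 | T3 45-48 |
Completion: T1=16  T2=27  T3=48  T4=43  T5=30  T6=33  T7=45
Turnaround (C−A): T1=16  T2=20  T3=38  T4=32  T5=17  T6=16  T7=27
Waiting(T7) = turnaround − burst = 27 − 6 = 21

21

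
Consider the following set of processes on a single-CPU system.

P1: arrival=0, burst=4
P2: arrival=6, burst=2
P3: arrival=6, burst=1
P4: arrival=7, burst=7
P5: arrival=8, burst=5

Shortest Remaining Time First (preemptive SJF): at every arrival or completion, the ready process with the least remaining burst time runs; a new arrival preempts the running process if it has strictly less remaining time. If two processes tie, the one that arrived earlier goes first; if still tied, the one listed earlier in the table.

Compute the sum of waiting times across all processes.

9

Timeline: | P1 0-4 | idle 4-6 | P3 6-7 | P2 7-9 | P5 9-14 | P4 14-21 |
Completion: P1=4  P2=9  P3=7  P4=21  P5=14
Waiting = turnaround − burst: P1=0, P2=1, P3=0, P4=7, P5=1
Total waiting = 0 + 1 + 0 + 7 + 1 = 9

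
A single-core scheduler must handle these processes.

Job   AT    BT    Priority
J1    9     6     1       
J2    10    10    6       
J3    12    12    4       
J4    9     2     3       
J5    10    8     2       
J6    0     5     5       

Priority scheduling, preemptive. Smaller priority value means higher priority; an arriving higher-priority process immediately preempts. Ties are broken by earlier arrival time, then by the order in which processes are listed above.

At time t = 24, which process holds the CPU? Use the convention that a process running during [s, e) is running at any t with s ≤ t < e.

J4

Gantt: | J6 0-5 | idle 5-9 | J1 9-15 | J5 15-23 | J4 23-25 | J3 25-37 | J2 37-47 |
Completion: J1=15  J2=47  J3=37  J4=25  J5=23  J6=5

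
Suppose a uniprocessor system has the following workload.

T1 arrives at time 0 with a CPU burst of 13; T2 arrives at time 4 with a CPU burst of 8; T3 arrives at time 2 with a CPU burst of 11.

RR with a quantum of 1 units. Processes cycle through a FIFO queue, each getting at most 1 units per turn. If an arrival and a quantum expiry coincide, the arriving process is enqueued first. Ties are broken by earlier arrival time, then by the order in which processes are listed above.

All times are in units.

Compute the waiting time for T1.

Timeline: | T1 0-2 | T3 2-3 | T1 3-4 | T3 4-5 | T2 5-6 | T1 6-7 | T3 7-8 | T2 8-9 | T1 9-10 | T3 10-11 | T2 11-12 | T1 12-13 | T3 13-14 | T2 14-15 | T1 15-16 | T3 16-17 | T2 17-18 | T1 18-19 | T3 19-20 | T2 20-21 | T1 21-22 | T3 22-23 | T2 23-24 | T1 24-25 | T3 25-26 | T2 26-27 | T1 27-28 | T3 28-29 | T1 29-30 | T3 30-31 | T1 31-32 |
Completion: T1=32  T2=27  T3=31
Waiting(T1) = turnaround − burst = 32 − 13 = 19

19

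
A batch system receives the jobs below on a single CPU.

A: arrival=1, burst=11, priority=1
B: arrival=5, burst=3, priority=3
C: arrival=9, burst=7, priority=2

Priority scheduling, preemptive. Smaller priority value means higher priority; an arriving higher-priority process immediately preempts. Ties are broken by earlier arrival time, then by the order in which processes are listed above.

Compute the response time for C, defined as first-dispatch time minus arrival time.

3

Gantt: | idle 0-1 | A 1-12 | C 12-19 | B 19-22 |
Completion: A=12  B=22  C=19
Response(C) = first start − arrival = 12 − 9 = 3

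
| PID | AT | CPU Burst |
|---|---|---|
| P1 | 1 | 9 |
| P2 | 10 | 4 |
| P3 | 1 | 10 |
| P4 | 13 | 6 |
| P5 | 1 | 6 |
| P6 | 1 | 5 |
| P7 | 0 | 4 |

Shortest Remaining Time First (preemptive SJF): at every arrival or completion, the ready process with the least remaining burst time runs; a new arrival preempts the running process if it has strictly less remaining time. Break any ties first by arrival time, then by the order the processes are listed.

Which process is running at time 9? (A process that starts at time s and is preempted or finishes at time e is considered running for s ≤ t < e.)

Gantt: | P7 0-4 | P6 4-9 | P5 9-10 | P2 10-14 | P5 14-19 | P4 19-25 | P1 25-34 | P3 34-44 |
Completion: P1=34  P2=14  P3=44  P4=25  P5=19  P6=9  P7=4
Turnaround (C−A): P1=33  P2=4  P3=43  P4=12  P5=18  P6=8  P7=4

P5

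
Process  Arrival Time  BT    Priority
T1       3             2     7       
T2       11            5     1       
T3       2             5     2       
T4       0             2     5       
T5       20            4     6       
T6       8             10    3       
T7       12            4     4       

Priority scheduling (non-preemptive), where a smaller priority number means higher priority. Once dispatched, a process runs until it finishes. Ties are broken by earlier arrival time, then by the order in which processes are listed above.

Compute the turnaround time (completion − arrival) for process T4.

2

Gantt: | T4 0-2 | T3 2-7 | T1 7-9 | T6 9-19 | T2 19-24 | T7 24-28 | T5 28-32 |
Completion: T1=9  T2=24  T3=7  T4=2  T5=32  T6=19  T7=28
Turnaround (C−A): T1=6  T2=13  T3=5  T4=2  T5=12  T6=11  T7=16
Turnaround(T4) = completion − arrival = 2 − 0 = 2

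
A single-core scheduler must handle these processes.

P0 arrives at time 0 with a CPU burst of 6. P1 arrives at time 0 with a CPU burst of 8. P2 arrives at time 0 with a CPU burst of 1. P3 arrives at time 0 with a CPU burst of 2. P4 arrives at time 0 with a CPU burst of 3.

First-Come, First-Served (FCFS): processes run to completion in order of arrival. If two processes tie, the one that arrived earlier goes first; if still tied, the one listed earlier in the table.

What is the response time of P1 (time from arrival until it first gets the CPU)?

6

Schedule: | P0 0-6 | P1 6-14 | P2 14-15 | P3 15-17 | P4 17-20 |
Completion: P0=6  P1=14  P2=15  P3=17  P4=20
Turnaround (C−A): P0=6  P1=14  P2=15  P3=17  P4=20
Response(P1) = first start − arrival = 6 − 0 = 6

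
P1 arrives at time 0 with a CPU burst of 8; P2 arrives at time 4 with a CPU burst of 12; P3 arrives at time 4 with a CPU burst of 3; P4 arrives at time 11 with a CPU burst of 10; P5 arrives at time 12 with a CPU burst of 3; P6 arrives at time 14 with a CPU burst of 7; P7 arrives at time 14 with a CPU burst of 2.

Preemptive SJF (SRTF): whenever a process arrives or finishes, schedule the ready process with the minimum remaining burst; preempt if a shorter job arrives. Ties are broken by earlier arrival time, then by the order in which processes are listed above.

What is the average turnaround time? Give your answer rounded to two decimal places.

Timeline: | P1 0-4 | P3 4-7 | P1 7-11 | P4 11-12 | P5 12-15 | P7 15-17 | P6 17-24 | P4 24-33 | P2 33-45 |
Completion: P1=11  P2=45  P3=7  P4=33  P5=15  P6=24  P7=17
Turnaround (C−A): P1=11  P2=41  P3=3  P4=22  P5=3  P6=10  P7=3
Turnaround times: P1=11, P2=41, P3=3, P4=22, P5=3, P6=10, P7=3
Average turnaround = (11+41+3+22+3+10+3) / 7 = 93/7 = 13.29

13.29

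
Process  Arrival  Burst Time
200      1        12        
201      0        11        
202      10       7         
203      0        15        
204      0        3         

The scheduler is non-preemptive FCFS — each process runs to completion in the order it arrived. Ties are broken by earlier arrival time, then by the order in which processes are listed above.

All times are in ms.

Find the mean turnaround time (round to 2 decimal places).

28.80

Schedule: | 201 0-11 | 203 11-26 | 204 26-29 | 200 29-41 | 202 41-48 |
Completion: 200=41  201=11  202=48  203=26  204=29
Turnaround (C−A): 200=40  201=11  202=38  203=26  204=29
Turnaround times: 200=40, 201=11, 202=38, 203=26, 204=29
Average turnaround = (40+11+38+26+29) / 5 = 144/5 = 28.80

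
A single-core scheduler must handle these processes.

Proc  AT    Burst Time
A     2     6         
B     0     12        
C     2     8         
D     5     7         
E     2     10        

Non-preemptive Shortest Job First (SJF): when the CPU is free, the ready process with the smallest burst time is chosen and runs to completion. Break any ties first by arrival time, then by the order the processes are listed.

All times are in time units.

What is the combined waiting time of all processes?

77

Schedule: | B 0-12 | A 12-18 | D 18-25 | C 25-33 | E 33-43 |
Completion: A=18  B=12  C=33  D=25  E=43
Waiting = turnaround − burst: A=10, B=0, C=23, D=13, E=31
Total waiting = 10 + 0 + 23 + 13 + 31 = 77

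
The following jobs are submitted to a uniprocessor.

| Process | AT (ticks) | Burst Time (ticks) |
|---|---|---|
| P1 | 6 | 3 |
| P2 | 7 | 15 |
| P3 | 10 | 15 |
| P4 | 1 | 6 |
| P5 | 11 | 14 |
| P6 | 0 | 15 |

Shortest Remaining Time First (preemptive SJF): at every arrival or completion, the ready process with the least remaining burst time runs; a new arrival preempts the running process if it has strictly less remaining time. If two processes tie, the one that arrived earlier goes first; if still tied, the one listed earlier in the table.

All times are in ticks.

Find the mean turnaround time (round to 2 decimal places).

27.50

Schedule: | P6 0-1 | P4 1-7 | P1 7-10 | P6 10-24 | P5 24-38 | P2 38-53 | P3 53-68 |
Completion: P1=10  P2=53  P3=68  P4=7  P5=38  P6=24
Turnaround times: P1=4, P2=46, P3=58, P4=6, P5=27, P6=24
Average turnaround = (4+46+58+6+27+24) / 6 = 165/6 = 27.50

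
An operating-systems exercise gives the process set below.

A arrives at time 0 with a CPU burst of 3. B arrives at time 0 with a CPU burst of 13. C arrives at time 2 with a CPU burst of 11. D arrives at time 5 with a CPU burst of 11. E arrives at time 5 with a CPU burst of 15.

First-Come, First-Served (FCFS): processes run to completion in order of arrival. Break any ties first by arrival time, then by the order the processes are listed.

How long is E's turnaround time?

Schedule: | A 0-3 | B 3-16 | C 16-27 | D 27-38 | E 38-53 |
Completion: A=3  B=16  C=27  D=38  E=53
Turnaround (C−A): A=3  B=16  C=25  D=33  E=48
Turnaround(E) = completion − arrival = 53 − 5 = 48

48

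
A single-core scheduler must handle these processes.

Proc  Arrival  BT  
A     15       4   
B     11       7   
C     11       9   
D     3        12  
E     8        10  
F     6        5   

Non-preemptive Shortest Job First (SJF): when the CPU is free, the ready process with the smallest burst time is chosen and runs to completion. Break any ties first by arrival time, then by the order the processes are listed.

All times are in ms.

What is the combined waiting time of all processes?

Gantt: | idle 0-3 | D 3-15 | A 15-19 | F 19-24 | B 24-31 | C 31-40 | E 40-50 |
Completion: A=19  B=31  C=40  D=15  E=50  F=24
Turnaround (C−A): A=4  B=20  C=29  D=12  E=42  F=18
Waiting = turnaround − burst: A=0, B=13, C=20, D=0, E=32, F=13
Total waiting = 0 + 13 + 20 + 0 + 32 + 13 = 78

78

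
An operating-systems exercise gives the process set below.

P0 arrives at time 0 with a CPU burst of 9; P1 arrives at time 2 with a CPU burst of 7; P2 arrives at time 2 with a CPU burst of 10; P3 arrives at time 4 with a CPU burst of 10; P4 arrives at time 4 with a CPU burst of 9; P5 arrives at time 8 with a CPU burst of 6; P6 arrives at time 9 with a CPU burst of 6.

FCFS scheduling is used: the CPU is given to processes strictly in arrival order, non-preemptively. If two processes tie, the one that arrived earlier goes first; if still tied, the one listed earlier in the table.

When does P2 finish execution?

26

Gantt: | P0 0-9 | P1 9-16 | P2 16-26 | P3 26-36 | P4 36-45 | P5 45-51 | P6 51-57 |
Completion: P0=9  P1=16  P2=26  P3=36  P4=45  P5=51  P6=57
Turnaround (C−A): P0=9  P1=14  P2=24  P3=32  P4=41  P5=43  P6=48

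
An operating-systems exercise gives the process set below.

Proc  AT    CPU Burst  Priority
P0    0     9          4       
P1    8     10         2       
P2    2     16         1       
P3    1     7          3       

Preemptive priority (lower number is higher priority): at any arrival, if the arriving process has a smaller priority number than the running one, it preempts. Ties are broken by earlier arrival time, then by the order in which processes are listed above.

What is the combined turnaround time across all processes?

111

Schedule: | P0 0-1 | P3 1-2 | P2 2-18 | P1 18-28 | P3 28-34 | P0 34-42 |
Completion: P0=42  P1=28  P2=18  P3=34
Turnaround = completion − arrival: P0=42, P1=20, P2=16, P3=33
Total turnaround = 42 + 20 + 16 + 33 = 111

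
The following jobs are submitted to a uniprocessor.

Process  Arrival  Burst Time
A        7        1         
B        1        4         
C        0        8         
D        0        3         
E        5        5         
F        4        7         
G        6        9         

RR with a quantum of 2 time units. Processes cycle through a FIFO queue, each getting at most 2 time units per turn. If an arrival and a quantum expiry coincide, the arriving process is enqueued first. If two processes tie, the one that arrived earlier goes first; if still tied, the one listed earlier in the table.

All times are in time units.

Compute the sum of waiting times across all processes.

116

Timeline: | C 0-2 | D 2-4 | B 4-6 | C 6-8 | F 8-10 | D 10-11 | E 11-13 | G 13-15 | B 15-17 | A 17-18 | C 18-20 | F 20-22 | E 22-24 | G 24-26 | C 26-28 | F 28-30 | E 30-31 | G 31-33 | F 33-34 | G 34-37 |
Completion: A=18  B=17  C=28  D=11  E=31  F=34  G=37
Waiting = turnaround − burst: A=10, B=12, C=20, D=8, E=21, F=23, G=22
Total waiting = 10 + 12 + 20 + 8 + 21 + 23 + 22 = 116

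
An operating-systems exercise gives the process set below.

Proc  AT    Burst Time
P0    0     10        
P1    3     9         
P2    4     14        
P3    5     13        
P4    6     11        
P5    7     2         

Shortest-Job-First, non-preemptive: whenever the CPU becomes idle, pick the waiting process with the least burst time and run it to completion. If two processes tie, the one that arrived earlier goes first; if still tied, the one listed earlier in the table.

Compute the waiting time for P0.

0

Gantt: | P0 0-10 | P5 10-12 | P1 12-21 | P4 21-32 | P3 32-45 | P2 45-59 |
Completion: P0=10  P1=21  P2=59  P3=45  P4=32  P5=12
Turnaround (C−A): P0=10  P1=18  P2=55  P3=40  P4=26  P5=5
Waiting(P0) = turnaround − burst = 10 − 10 = 0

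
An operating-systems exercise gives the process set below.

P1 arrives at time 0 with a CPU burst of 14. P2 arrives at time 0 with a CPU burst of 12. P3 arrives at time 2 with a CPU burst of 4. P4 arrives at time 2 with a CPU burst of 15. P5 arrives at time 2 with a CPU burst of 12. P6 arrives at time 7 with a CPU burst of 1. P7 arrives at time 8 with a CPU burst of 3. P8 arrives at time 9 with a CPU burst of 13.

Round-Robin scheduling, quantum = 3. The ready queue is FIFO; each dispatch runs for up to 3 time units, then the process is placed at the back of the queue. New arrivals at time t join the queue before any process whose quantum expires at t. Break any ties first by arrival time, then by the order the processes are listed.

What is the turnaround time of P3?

Gantt: | P1 0-3 | P2 3-6 | P3 6-9 | P4 9-12 | P5 12-15 | P1 15-18 | P2 18-21 | P6 21-22 | P7 22-25 | P8 25-28 | P3 28-29 | P4 29-32 | P5 32-35 | P1 35-38 | P2 38-41 | P8 41-44 | P4 44-47 | P5 47-50 | P1 50-53 | P2 53-56 | P8 56-59 | P4 59-62 | P5 62-65 | P1 65-67 | P8 67-70 | P4 70-73 | P8 73-74 |
Completion: P1=67  P2=56  P3=29  P4=73  P5=65  P6=22  P7=25  P8=74
Turnaround (C−A): P1=67  P2=56  P3=27  P4=71  P5=63  P6=15  P7=17  P8=65
Turnaround(P3) = completion − arrival = 29 − 2 = 27

27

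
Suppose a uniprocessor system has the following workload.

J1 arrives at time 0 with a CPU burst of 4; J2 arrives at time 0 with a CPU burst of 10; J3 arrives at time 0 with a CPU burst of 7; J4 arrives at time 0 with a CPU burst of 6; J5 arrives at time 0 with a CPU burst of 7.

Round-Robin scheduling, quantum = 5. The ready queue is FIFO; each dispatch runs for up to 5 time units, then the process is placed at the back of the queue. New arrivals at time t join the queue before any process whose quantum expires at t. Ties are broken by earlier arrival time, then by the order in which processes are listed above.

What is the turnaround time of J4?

Schedule: | J1 0-4 | J2 4-9 | J3 9-14 | J4 14-19 | J5 19-24 | J2 24-29 | J3 29-31 | J4 31-32 | J5 32-34 |
Completion: J1=4  J2=29  J3=31  J4=32  J5=34
Turnaround (C−A): J1=4  J2=29  J3=31  J4=32  J5=34
Turnaround(J4) = completion − arrival = 32 − 0 = 32

32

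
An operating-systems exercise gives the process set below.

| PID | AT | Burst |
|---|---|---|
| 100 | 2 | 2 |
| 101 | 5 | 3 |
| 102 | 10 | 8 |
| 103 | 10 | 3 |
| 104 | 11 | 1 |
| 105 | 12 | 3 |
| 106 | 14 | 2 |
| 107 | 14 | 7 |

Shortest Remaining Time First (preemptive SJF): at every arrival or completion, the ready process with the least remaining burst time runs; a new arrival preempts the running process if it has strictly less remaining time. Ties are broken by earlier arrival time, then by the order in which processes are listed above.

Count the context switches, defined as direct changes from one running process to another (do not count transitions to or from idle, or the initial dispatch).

6

Timeline: | idle 0-2 | 100 2-4 | idle 4-5 | 101 5-8 | idle 8-10 | 103 10-11 | 104 11-12 | 103 12-14 | 106 14-16 | 105 16-19 | 107 19-26 | 102 26-34 |
Completion: 100=4  101=8  102=34  103=14  104=12  105=19  106=16  107=26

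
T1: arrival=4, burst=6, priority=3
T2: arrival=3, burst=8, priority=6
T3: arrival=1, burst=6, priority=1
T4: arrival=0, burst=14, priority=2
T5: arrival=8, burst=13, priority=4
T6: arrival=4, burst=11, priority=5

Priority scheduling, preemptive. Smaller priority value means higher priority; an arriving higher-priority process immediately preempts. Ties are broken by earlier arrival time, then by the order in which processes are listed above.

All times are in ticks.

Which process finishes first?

T3

Timeline: | T4 0-1 | T3 1-7 | T4 7-20 | T1 20-26 | T5 26-39 | T6 39-50 | T2 50-58 |
Completion: T1=26  T2=58  T3=7  T4=20  T5=39  T6=50
Finish order: T3 → T4 → T1 → T5 → T6 → T2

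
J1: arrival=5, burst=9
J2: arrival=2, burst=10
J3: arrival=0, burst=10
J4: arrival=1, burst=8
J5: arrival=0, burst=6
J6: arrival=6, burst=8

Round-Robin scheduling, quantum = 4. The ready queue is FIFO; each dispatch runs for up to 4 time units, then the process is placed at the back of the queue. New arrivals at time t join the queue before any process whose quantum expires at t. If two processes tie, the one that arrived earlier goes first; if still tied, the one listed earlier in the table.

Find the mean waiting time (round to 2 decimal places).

31.33

Timeline: | J3 0-4 | J5 4-8 | J4 8-12 | J2 12-16 | J3 16-20 | J1 20-24 | J6 24-28 | J5 28-30 | J4 30-34 | J2 34-38 | J3 38-40 | J1 40-44 | J6 44-48 | J2 48-50 | J1 50-51 |
Completion: J1=51  J2=50  J3=40  J4=34  J5=30  J6=48
Turnaround (C−A): J1=46  J2=48  J3=40  J4=33  J5=30  J6=42
Waiting times: J1=37, J2=38, J3=30, J4=25, J5=24, J6=34
Average waiting = (37+38+30+25+24+34) / 6 = 188/6 = 31.33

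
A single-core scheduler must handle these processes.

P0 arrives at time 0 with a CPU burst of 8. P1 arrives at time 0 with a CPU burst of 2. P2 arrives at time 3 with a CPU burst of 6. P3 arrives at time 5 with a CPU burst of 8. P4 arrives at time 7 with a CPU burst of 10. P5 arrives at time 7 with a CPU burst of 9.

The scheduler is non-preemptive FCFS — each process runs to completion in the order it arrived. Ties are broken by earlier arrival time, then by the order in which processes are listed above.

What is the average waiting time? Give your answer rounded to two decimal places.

11.67

Gantt: | P0 0-8 | P1 8-10 | P2 10-16 | P3 16-24 | P4 24-34 | P5 34-43 |
Completion: P0=8  P1=10  P2=16  P3=24  P4=34  P5=43
Turnaround (C−A): P0=8  P1=10  P2=13  P3=19  P4=27  P5=36
Waiting times: P0=0, P1=8, P2=7, P3=11, P4=17, P5=27
Average waiting = (0+8+7+11+17+27) / 6 = 70/6 = 11.67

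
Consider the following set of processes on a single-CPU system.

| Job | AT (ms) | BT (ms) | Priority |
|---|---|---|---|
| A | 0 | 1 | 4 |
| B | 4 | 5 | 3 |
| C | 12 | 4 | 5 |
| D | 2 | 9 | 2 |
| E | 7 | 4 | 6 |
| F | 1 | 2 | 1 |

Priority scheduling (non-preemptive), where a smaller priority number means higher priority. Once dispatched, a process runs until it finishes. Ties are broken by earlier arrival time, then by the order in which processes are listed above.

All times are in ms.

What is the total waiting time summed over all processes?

Gantt: | A 0-1 | F 1-3 | D 3-12 | B 12-17 | C 17-21 | E 21-25 |
Completion: A=1  B=17  C=21  D=12  E=25  F=3
Turnaround (C−A): A=1  B=13  C=9  D=10  E=18  F=2
Waiting = turnaround − burst: A=0, B=8, C=5, D=1, E=14, F=0
Total waiting = 0 + 8 + 5 + 1 + 14 + 0 = 28

28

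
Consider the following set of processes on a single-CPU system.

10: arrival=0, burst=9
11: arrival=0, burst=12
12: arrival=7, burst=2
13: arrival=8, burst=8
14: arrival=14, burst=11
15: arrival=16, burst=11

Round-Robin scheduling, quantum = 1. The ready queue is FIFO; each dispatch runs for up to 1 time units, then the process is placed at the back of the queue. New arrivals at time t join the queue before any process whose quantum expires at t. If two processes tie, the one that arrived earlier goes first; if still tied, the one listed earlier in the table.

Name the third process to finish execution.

13

Timeline: | 10 0-1 | 11 1-2 | 10 2-3 | 11 3-4 | 10 4-5 | 11 5-6 | 10 6-7 | 11 7-8 | 12 8-9 | 10 9-10 | 13 10-11 | 11 11-12 | 12 12-13 | 10 13-14 | 13 14-15 | 11 15-16 | 14 16-17 | 10 17-18 | 13 18-19 | 15 19-20 | 11 20-21 | 14 21-22 | 10 22-23 | 13 23-24 | 15 24-25 | 11 25-26 | 14 26-27 | 10 27-28 | 13 28-29 | 15 29-30 | 11 30-31 | 14 31-32 | 13 32-33 | 15 33-34 | 11 34-35 | 14 35-36 | 13 36-37 | 15 37-38 | 11 38-39 | 14 39-40 | 13 40-41 | 15 41-42 | 11 42-43 | 14 43-44 | 15 44-45 | 14 45-46 | 15 46-47 | 14 47-48 | 15 48-49 | 14 49-50 | 15 50-51 | 14 51-52 | 15 52-53 |
Completion: 10=28  11=43  12=13  13=41  14=52  15=53
Finish order: 12 → 10 → 13 → 11 → 14 → 15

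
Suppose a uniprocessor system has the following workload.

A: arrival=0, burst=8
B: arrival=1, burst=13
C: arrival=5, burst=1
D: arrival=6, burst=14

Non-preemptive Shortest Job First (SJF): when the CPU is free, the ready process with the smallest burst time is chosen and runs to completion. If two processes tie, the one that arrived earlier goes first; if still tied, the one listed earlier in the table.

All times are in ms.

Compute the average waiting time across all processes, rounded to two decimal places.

Gantt: | A 0-8 | C 8-9 | B 9-22 | D 22-36 |
Completion: A=8  B=22  C=9  D=36
Turnaround (C−A): A=8  B=21  C=4  D=30
Waiting times: A=0, B=8, C=3, D=16
Average waiting = (0+8+3+16) / 4 = 27/4 = 6.75

6.75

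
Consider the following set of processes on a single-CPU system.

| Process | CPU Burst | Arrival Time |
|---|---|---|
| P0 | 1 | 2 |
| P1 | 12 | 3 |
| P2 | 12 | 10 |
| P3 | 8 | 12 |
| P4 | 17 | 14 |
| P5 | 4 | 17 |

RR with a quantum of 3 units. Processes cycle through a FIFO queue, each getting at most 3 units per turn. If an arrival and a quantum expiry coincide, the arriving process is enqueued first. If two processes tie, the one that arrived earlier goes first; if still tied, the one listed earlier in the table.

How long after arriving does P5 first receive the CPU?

10

Timeline: | idle 0-2 | P0 2-3 | P1 3-12 | P2 12-15 | P3 15-18 | P1 18-21 | P4 21-24 | P2 24-27 | P5 27-30 | P3 30-33 | P4 33-36 | P2 36-39 | P5 39-40 | P3 40-42 | P4 42-45 | P2 45-48 | P4 48-56 |
Completion: P0=3  P1=21  P2=48  P3=42  P4=56  P5=40
Response(P5) = first start − arrival = 27 − 17 = 10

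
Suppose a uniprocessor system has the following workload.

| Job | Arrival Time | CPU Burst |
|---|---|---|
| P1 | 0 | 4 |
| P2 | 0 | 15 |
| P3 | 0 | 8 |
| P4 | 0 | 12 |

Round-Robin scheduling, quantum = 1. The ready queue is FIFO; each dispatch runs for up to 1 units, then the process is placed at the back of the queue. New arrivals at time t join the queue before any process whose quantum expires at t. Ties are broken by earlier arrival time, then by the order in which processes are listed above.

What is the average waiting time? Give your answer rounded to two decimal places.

Gantt: | P1 0-1 | P2 1-2 | P3 2-3 | P4 3-4 | P1 4-5 | P2 5-6 | P3 6-7 | P4 7-8 | P1 8-9 | P2 9-10 | P3 10-11 | P4 11-12 | P1 12-13 | P2 13-14 | P3 14-15 | P4 15-16 | P2 16-17 | P3 17-18 | P4 18-19 | P2 19-20 | P3 20-21 | P4 21-22 | P2 22-23 | P3 23-24 | P4 24-25 | P2 25-26 | P3 26-27 | P4 27-28 | P2 28-29 | P4 29-30 | P2 30-31 | P4 31-32 | P2 32-33 | P4 33-34 | P2 34-35 | P4 35-36 | P2 36-39 |
Completion: P1=13  P2=39  P3=27  P4=36
Waiting times: P1=9, P2=24, P3=19, P4=24
Average waiting = (9+24+19+24) / 4 = 76/4 = 19.00

19.00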